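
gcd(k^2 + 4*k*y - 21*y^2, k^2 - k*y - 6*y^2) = -k + 3*y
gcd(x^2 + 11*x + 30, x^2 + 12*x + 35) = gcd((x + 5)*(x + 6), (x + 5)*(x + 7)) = x + 5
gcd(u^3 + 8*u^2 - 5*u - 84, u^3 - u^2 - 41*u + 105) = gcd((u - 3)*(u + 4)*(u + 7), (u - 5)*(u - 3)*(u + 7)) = u^2 + 4*u - 21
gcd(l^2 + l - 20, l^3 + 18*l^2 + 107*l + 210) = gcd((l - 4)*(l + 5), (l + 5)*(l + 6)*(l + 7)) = l + 5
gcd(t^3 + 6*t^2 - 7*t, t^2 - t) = t^2 - t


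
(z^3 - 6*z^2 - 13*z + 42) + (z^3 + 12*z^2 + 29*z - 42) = 2*z^3 + 6*z^2 + 16*z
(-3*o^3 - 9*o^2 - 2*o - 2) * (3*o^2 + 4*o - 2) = -9*o^5 - 39*o^4 - 36*o^3 + 4*o^2 - 4*o + 4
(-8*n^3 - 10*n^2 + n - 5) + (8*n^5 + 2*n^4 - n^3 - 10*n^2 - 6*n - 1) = 8*n^5 + 2*n^4 - 9*n^3 - 20*n^2 - 5*n - 6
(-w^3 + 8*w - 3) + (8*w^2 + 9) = -w^3 + 8*w^2 + 8*w + 6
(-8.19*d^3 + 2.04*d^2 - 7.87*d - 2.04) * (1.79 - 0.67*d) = 5.4873*d^4 - 16.0269*d^3 + 8.9245*d^2 - 12.7205*d - 3.6516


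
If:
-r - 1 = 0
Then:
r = -1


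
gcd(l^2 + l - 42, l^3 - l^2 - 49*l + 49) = l + 7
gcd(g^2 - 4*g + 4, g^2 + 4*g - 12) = g - 2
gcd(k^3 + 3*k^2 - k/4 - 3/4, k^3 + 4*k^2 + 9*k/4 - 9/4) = k^2 + 5*k/2 - 3/2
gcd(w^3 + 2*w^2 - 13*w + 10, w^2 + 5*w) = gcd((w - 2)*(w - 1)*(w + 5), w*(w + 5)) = w + 5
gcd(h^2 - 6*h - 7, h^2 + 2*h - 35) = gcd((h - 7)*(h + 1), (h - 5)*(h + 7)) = 1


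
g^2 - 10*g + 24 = (g - 6)*(g - 4)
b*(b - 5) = b^2 - 5*b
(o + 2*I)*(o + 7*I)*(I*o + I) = I*o^3 - 9*o^2 + I*o^2 - 9*o - 14*I*o - 14*I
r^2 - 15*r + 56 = (r - 8)*(r - 7)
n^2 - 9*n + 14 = (n - 7)*(n - 2)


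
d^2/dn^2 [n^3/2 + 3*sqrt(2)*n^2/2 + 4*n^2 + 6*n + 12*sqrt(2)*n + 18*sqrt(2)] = 3*n + 3*sqrt(2) + 8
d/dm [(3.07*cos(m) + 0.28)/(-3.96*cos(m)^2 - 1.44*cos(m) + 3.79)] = (12.1572*sin(m)^2 - 2.2176*cos(m) - 24.1957)*sin(m)/(3.96*cos(m)^2 + 1.44*cos(m) - 3.79)^2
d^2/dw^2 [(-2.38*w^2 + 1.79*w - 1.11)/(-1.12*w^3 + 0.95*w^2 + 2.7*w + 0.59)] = (5.970944*w^6 - 13.472256*w^5 + 71.318688*w^4 - 23.145054*w^3 - 36.327114*w^2 + 27.503598*w + 22.299386)/(1.404928*w^9 - 3.57504*w^8 - 7.12824*w^7 + 14.159137*w^6 + 20.95071*w^5 - 11.668965*w^4 - 27.593484*w^3 - 13.895385*w^2 - 2.81961*w - 0.205379)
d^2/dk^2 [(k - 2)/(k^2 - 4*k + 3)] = 2*(3*(2 - k)*(k^2 - 4*k + 3) + 4*(k - 2)^3)/(k^2 - 4*k + 3)^3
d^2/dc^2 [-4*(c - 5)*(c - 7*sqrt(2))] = -8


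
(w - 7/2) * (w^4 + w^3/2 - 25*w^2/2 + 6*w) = w^5 - 3*w^4 - 57*w^3/4 + 199*w^2/4 - 21*w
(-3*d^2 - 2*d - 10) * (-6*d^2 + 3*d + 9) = 18*d^4 + 3*d^3 + 27*d^2 - 48*d - 90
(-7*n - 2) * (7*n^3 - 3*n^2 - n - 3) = -49*n^4 + 7*n^3 + 13*n^2 + 23*n + 6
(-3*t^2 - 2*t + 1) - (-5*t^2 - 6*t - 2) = 2*t^2 + 4*t + 3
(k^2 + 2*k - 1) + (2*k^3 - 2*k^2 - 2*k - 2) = 2*k^3 - k^2 - 3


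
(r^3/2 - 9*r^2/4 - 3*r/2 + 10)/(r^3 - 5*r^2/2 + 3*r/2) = (r^3 - 9*r^2/2 - 3*r + 20)/(r*(2*r^2 - 5*r + 3))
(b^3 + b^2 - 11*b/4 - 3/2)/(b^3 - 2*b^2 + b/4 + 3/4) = (b + 2)/(b - 1)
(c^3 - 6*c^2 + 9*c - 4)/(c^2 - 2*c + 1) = c - 4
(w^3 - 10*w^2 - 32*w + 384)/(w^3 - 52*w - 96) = (w - 8)/(w + 2)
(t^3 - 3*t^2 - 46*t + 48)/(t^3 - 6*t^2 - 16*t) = (t^2 + 5*t - 6)/(t*(t + 2))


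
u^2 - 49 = (u - 7)*(u + 7)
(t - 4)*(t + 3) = t^2 - t - 12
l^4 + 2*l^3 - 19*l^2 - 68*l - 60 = (l - 5)*(l + 2)^2*(l + 3)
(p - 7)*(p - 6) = p^2 - 13*p + 42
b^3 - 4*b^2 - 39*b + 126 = (b - 7)*(b - 3)*(b + 6)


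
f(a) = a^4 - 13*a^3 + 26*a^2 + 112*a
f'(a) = 4*a^3 - 39*a^2 + 52*a + 112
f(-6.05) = 4492.59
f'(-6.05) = -2515.88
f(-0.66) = -58.67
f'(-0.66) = 59.54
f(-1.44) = -64.25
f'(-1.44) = -55.69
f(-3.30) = 499.31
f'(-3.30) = -628.06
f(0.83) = 103.91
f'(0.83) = 130.58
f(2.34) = 267.86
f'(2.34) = 71.38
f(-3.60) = 708.25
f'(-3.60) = -767.26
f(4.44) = 260.59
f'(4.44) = -75.84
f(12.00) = 3360.00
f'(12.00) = 2032.00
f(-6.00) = 4368.00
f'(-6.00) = -2468.00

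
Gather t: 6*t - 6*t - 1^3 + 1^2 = 0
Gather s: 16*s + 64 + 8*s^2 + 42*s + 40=8*s^2 + 58*s + 104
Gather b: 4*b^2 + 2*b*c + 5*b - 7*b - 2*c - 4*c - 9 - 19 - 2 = 4*b^2 + b*(2*c - 2) - 6*c - 30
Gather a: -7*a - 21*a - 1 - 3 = -28*a - 4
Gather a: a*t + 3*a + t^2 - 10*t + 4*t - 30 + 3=a*(t + 3) + t^2 - 6*t - 27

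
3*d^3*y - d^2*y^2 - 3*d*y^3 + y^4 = y*(-3*d + y)*(-d + y)*(d + y)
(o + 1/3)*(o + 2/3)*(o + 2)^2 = o^4 + 5*o^3 + 74*o^2/9 + 44*o/9 + 8/9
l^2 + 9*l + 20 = (l + 4)*(l + 5)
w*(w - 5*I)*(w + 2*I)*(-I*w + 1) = -I*w^4 - 2*w^3 - 13*I*w^2 + 10*w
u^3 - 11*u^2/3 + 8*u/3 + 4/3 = (u - 2)^2*(u + 1/3)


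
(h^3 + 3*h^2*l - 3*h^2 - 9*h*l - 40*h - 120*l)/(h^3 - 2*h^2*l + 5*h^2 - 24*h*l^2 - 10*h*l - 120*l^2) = (h^2 + 3*h*l - 8*h - 24*l)/(h^2 - 2*h*l - 24*l^2)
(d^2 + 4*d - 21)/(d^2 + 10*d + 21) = (d - 3)/(d + 3)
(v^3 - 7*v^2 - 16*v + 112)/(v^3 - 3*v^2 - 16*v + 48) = (v - 7)/(v - 3)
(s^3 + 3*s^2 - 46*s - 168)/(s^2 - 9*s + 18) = (s^3 + 3*s^2 - 46*s - 168)/(s^2 - 9*s + 18)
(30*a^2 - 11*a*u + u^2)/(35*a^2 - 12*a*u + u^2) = (-6*a + u)/(-7*a + u)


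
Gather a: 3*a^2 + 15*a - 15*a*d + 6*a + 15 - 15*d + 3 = 3*a^2 + a*(21 - 15*d) - 15*d + 18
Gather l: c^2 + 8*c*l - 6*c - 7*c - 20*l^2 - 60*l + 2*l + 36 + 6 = c^2 - 13*c - 20*l^2 + l*(8*c - 58) + 42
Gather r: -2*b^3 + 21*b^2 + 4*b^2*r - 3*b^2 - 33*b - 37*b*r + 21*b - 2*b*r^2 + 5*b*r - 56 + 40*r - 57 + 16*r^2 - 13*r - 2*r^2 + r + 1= -2*b^3 + 18*b^2 - 12*b + r^2*(14 - 2*b) + r*(4*b^2 - 32*b + 28) - 112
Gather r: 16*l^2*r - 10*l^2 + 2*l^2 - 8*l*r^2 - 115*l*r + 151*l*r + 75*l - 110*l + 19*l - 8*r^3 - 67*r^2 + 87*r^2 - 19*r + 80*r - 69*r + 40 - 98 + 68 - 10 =-8*l^2 - 16*l - 8*r^3 + r^2*(20 - 8*l) + r*(16*l^2 + 36*l - 8)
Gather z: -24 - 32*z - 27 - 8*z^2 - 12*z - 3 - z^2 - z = -9*z^2 - 45*z - 54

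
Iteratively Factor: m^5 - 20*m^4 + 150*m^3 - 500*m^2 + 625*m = (m - 5)*(m^4 - 15*m^3 + 75*m^2 - 125*m) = m*(m - 5)*(m^3 - 15*m^2 + 75*m - 125) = m*(m - 5)^2*(m^2 - 10*m + 25) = m*(m - 5)^3*(m - 5)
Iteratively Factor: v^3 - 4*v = (v)*(v^2 - 4) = v*(v + 2)*(v - 2)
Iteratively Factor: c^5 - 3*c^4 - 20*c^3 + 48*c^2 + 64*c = (c)*(c^4 - 3*c^3 - 20*c^2 + 48*c + 64) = c*(c + 1)*(c^3 - 4*c^2 - 16*c + 64) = c*(c - 4)*(c + 1)*(c^2 - 16) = c*(c - 4)^2*(c + 1)*(c + 4)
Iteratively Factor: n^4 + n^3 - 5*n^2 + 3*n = (n)*(n^3 + n^2 - 5*n + 3) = n*(n + 3)*(n^2 - 2*n + 1) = n*(n - 1)*(n + 3)*(n - 1)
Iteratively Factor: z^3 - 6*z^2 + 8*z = (z - 4)*(z^2 - 2*z) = z*(z - 4)*(z - 2)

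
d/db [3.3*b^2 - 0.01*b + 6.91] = 6.6*b - 0.01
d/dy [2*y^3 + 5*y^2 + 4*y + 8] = 6*y^2 + 10*y + 4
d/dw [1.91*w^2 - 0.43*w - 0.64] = 3.82*w - 0.43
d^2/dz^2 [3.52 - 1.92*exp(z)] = -1.92*exp(z)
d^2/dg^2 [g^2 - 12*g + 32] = 2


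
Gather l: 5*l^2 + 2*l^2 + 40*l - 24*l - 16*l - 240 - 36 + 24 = 7*l^2 - 252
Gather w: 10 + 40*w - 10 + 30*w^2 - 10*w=30*w^2 + 30*w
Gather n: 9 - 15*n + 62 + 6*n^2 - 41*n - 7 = 6*n^2 - 56*n + 64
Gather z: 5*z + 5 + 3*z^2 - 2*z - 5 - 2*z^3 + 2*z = -2*z^3 + 3*z^2 + 5*z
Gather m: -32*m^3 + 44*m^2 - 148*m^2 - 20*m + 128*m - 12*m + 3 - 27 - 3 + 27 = -32*m^3 - 104*m^2 + 96*m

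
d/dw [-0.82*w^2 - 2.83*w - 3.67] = -1.64*w - 2.83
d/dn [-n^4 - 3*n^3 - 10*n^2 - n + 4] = -4*n^3 - 9*n^2 - 20*n - 1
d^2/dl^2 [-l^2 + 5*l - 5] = -2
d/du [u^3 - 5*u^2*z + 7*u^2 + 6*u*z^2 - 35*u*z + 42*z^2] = 3*u^2 - 10*u*z + 14*u + 6*z^2 - 35*z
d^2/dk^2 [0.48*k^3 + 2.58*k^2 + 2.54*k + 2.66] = 2.88*k + 5.16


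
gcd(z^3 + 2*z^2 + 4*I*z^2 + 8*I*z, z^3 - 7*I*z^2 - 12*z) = z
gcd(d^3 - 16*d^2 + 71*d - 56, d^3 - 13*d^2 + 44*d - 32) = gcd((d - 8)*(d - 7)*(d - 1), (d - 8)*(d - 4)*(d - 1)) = d^2 - 9*d + 8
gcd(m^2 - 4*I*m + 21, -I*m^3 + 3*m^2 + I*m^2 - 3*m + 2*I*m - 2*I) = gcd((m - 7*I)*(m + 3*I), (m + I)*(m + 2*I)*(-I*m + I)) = 1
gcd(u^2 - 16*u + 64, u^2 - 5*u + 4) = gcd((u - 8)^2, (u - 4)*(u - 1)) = 1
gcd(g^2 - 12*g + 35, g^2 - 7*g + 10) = g - 5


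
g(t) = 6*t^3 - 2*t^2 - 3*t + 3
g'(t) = 18*t^2 - 4*t - 3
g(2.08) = 42.10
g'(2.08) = 66.56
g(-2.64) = -113.42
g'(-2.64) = 133.01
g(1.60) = 17.66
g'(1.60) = 36.68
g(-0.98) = -1.63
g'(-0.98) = 18.21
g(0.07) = 2.78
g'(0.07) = -3.19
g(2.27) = 56.07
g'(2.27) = 80.67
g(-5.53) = -1056.25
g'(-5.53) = 569.58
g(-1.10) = -4.11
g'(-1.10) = 23.18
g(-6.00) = -1347.00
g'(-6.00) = 669.00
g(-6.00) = -1347.00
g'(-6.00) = 669.00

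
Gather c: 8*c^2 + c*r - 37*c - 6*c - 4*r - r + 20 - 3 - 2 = 8*c^2 + c*(r - 43) - 5*r + 15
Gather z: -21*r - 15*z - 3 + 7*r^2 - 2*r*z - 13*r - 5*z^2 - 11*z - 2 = 7*r^2 - 34*r - 5*z^2 + z*(-2*r - 26) - 5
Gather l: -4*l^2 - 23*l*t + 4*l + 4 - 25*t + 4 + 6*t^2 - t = -4*l^2 + l*(4 - 23*t) + 6*t^2 - 26*t + 8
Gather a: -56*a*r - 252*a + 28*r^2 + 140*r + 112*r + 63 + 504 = a*(-56*r - 252) + 28*r^2 + 252*r + 567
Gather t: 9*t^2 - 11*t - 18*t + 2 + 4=9*t^2 - 29*t + 6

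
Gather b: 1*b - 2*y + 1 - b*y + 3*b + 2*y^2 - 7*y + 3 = b*(4 - y) + 2*y^2 - 9*y + 4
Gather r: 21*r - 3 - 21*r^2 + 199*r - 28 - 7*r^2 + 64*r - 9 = -28*r^2 + 284*r - 40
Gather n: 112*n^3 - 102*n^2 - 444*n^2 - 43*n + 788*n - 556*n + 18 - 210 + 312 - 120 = 112*n^3 - 546*n^2 + 189*n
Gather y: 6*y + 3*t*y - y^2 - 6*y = 3*t*y - y^2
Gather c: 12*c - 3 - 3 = 12*c - 6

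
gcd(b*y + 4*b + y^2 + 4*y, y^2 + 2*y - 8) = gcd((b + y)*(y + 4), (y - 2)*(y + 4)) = y + 4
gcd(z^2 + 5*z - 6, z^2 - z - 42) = z + 6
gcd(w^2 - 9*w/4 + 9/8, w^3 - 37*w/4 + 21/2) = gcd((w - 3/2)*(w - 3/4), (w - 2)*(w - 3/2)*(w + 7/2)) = w - 3/2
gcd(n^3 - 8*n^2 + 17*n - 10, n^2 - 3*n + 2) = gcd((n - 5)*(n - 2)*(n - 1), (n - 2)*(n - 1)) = n^2 - 3*n + 2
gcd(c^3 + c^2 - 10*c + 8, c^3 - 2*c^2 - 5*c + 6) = c - 1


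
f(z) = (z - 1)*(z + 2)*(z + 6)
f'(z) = (z - 1)*(z + 2) + (z - 1)*(z + 6) + (z + 2)*(z + 6) = 3*z^2 + 14*z + 4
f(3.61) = 140.71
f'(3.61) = 93.64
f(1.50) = 13.12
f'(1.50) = 31.75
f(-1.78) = -2.58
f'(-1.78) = -11.41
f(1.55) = 14.74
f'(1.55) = 32.91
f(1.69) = 19.58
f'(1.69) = 36.23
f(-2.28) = 3.42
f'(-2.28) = -12.32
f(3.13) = 99.76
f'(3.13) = 77.21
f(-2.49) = 6.00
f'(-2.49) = -12.26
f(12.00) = 2772.00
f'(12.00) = 604.00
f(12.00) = 2772.00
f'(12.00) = 604.00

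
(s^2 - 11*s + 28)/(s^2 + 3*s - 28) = (s - 7)/(s + 7)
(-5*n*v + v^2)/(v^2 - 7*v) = (-5*n + v)/(v - 7)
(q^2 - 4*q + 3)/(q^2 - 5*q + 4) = (q - 3)/(q - 4)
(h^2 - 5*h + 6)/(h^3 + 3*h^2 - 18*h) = (h - 2)/(h*(h + 6))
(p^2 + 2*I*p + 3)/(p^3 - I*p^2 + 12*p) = (p - I)/(p*(p - 4*I))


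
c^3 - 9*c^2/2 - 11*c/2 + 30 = (c - 4)*(c - 3)*(c + 5/2)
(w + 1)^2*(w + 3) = w^3 + 5*w^2 + 7*w + 3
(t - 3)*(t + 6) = t^2 + 3*t - 18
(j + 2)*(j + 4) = j^2 + 6*j + 8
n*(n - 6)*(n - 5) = n^3 - 11*n^2 + 30*n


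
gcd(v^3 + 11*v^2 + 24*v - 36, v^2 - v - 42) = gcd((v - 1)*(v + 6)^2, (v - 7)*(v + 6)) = v + 6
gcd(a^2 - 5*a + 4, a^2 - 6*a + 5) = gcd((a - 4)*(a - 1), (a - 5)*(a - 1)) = a - 1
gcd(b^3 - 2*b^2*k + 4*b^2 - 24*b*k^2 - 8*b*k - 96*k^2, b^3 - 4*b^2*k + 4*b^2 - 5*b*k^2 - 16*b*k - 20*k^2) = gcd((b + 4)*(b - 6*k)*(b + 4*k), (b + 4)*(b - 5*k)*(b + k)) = b + 4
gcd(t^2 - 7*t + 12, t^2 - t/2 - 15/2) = t - 3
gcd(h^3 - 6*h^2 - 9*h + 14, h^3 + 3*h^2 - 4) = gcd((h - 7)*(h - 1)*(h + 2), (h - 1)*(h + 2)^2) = h^2 + h - 2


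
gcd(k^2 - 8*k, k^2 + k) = k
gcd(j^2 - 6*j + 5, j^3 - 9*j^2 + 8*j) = j - 1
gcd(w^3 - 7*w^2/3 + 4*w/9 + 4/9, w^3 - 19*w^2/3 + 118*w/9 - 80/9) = w - 2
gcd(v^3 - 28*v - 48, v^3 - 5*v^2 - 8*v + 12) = v^2 - 4*v - 12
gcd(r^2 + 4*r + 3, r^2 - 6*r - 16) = 1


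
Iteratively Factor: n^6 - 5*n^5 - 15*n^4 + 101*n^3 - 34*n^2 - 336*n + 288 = (n - 4)*(n^5 - n^4 - 19*n^3 + 25*n^2 + 66*n - 72) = (n - 4)*(n - 3)*(n^4 + 2*n^3 - 13*n^2 - 14*n + 24) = (n - 4)*(n - 3)*(n - 1)*(n^3 + 3*n^2 - 10*n - 24) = (n - 4)*(n - 3)^2*(n - 1)*(n^2 + 6*n + 8) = (n - 4)*(n - 3)^2*(n - 1)*(n + 4)*(n + 2)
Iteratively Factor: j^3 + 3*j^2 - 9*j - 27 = (j - 3)*(j^2 + 6*j + 9) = (j - 3)*(j + 3)*(j + 3)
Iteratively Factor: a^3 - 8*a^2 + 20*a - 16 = (a - 2)*(a^2 - 6*a + 8) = (a - 4)*(a - 2)*(a - 2)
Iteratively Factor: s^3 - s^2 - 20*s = (s - 5)*(s^2 + 4*s) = s*(s - 5)*(s + 4)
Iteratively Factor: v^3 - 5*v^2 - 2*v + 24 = (v + 2)*(v^2 - 7*v + 12) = (v - 3)*(v + 2)*(v - 4)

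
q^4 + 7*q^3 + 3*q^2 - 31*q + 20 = (q - 1)^2*(q + 4)*(q + 5)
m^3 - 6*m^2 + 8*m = m*(m - 4)*(m - 2)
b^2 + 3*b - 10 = (b - 2)*(b + 5)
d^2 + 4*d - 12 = (d - 2)*(d + 6)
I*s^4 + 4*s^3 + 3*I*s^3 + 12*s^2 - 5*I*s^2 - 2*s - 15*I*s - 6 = (s + 3)*(s - 2*I)*(s - I)*(I*s + 1)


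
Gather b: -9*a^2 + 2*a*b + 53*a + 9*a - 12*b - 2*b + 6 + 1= -9*a^2 + 62*a + b*(2*a - 14) + 7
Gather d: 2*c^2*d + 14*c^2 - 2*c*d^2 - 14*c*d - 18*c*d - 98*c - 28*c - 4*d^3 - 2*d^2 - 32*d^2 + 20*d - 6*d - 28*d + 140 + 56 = 14*c^2 - 126*c - 4*d^3 + d^2*(-2*c - 34) + d*(2*c^2 - 32*c - 14) + 196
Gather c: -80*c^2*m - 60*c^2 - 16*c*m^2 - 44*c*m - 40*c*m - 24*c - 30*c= c^2*(-80*m - 60) + c*(-16*m^2 - 84*m - 54)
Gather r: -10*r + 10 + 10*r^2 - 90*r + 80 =10*r^2 - 100*r + 90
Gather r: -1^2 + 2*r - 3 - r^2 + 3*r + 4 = -r^2 + 5*r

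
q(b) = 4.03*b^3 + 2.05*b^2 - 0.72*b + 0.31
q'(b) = 12.09*b^2 + 4.1*b - 0.72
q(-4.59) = -342.91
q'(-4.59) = 235.17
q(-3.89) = -203.09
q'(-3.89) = 166.28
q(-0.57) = 0.64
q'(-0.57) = 0.87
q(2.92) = 116.02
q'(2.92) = 114.34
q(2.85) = 108.20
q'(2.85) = 109.17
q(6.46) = 1167.64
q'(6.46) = 530.30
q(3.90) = 267.74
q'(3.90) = 199.16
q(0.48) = 0.88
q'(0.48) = 4.03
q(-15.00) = -13128.89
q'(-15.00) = 2658.03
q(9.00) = 3097.75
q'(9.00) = 1015.47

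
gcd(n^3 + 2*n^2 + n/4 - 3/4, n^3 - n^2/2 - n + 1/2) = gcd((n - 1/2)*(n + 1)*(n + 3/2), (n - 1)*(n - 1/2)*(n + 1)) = n^2 + n/2 - 1/2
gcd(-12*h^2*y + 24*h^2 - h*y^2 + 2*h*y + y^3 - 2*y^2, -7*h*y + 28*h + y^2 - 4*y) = 1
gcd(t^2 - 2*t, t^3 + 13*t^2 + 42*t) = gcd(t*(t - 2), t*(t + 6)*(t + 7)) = t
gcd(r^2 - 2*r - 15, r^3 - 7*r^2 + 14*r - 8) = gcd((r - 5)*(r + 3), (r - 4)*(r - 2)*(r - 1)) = 1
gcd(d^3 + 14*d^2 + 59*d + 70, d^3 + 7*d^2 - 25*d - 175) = d^2 + 12*d + 35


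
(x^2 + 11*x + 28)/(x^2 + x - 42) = (x + 4)/(x - 6)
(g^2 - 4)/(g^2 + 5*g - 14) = (g + 2)/(g + 7)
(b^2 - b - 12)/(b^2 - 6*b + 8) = (b + 3)/(b - 2)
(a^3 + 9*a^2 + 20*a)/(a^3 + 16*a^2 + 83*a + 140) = a/(a + 7)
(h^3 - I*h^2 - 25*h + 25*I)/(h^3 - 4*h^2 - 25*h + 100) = (h - I)/(h - 4)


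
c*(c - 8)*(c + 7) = c^3 - c^2 - 56*c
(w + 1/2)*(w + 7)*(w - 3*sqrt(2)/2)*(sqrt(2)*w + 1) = sqrt(2)*w^4 - 2*w^3 + 15*sqrt(2)*w^3/2 - 15*w^2 + 2*sqrt(2)*w^2 - 45*sqrt(2)*w/4 - 7*w - 21*sqrt(2)/4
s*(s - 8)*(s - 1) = s^3 - 9*s^2 + 8*s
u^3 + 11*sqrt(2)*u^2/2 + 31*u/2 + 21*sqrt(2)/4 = (u + sqrt(2)/2)*(u + 3*sqrt(2)/2)*(u + 7*sqrt(2)/2)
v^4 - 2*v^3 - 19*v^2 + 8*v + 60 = (v - 5)*(v - 2)*(v + 2)*(v + 3)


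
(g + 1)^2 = g^2 + 2*g + 1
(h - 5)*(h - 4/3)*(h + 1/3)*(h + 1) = h^4 - 5*h^3 - 13*h^2/9 + 61*h/9 + 20/9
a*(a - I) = a^2 - I*a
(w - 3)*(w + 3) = w^2 - 9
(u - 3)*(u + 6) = u^2 + 3*u - 18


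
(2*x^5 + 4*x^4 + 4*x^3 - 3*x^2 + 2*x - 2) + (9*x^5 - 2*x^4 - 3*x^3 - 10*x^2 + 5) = 11*x^5 + 2*x^4 + x^3 - 13*x^2 + 2*x + 3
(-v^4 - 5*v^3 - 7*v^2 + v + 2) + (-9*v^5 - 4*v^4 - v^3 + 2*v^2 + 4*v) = -9*v^5 - 5*v^4 - 6*v^3 - 5*v^2 + 5*v + 2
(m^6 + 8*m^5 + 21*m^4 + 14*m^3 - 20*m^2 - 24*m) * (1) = m^6 + 8*m^5 + 21*m^4 + 14*m^3 - 20*m^2 - 24*m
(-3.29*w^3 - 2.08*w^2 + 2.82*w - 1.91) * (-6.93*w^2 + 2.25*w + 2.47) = 22.7997*w^5 + 7.0119*w^4 - 32.3489*w^3 + 14.4437*w^2 + 2.6679*w - 4.7177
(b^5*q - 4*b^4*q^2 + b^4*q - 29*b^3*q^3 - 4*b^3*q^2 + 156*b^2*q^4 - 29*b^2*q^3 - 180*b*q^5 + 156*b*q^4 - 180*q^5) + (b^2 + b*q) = b^5*q - 4*b^4*q^2 + b^4*q - 29*b^3*q^3 - 4*b^3*q^2 + 156*b^2*q^4 - 29*b^2*q^3 + b^2 - 180*b*q^5 + 156*b*q^4 + b*q - 180*q^5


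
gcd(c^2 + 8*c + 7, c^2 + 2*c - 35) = c + 7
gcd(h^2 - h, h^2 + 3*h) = h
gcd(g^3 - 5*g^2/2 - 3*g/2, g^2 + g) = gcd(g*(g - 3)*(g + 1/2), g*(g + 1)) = g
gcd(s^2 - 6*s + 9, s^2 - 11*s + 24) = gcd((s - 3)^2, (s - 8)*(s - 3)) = s - 3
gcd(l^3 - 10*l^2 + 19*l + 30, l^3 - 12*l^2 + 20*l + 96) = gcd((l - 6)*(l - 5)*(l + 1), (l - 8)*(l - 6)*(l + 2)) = l - 6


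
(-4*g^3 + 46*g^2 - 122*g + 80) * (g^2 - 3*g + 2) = -4*g^5 + 58*g^4 - 268*g^3 + 538*g^2 - 484*g + 160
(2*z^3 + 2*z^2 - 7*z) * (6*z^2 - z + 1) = 12*z^5 + 10*z^4 - 42*z^3 + 9*z^2 - 7*z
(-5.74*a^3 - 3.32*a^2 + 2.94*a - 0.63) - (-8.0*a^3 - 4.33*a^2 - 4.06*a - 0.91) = 2.26*a^3 + 1.01*a^2 + 7.0*a + 0.28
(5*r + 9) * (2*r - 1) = 10*r^2 + 13*r - 9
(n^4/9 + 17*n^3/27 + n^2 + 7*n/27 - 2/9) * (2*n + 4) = 2*n^5/9 + 46*n^4/27 + 122*n^3/27 + 122*n^2/27 + 16*n/27 - 8/9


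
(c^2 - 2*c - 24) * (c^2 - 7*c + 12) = c^4 - 9*c^3 + 2*c^2 + 144*c - 288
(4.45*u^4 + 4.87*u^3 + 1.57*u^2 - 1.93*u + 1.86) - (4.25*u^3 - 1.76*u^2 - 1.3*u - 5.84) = 4.45*u^4 + 0.62*u^3 + 3.33*u^2 - 0.63*u + 7.7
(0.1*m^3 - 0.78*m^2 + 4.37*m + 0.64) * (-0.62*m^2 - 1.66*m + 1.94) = -0.062*m^5 + 0.3176*m^4 - 1.2206*m^3 - 9.1642*m^2 + 7.4154*m + 1.2416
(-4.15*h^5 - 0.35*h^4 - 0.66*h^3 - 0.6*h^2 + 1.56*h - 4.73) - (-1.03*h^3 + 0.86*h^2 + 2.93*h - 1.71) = -4.15*h^5 - 0.35*h^4 + 0.37*h^3 - 1.46*h^2 - 1.37*h - 3.02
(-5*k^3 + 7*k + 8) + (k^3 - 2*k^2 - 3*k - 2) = -4*k^3 - 2*k^2 + 4*k + 6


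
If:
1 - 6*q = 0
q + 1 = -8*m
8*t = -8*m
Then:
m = -7/48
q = 1/6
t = 7/48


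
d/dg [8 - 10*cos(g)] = 10*sin(g)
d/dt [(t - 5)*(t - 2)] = 2*t - 7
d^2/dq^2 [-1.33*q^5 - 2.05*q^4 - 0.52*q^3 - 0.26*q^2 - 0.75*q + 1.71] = -26.6*q^3 - 24.6*q^2 - 3.12*q - 0.52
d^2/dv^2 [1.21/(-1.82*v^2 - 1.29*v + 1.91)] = (8.016008*v^2 + 5.681676*v - 1.21*(3.64*v + 1.29)*(7.28*v + 2.58) - 8.412404)/(1.82*v^2 + 1.29*v - 1.91)^3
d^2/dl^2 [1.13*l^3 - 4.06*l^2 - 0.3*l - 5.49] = 6.78*l - 8.12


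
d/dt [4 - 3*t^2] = -6*t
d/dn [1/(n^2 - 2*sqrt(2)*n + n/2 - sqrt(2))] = 2*(-4*n - 1 + 4*sqrt(2))/(2*n^2 - 4*sqrt(2)*n + n - 2*sqrt(2))^2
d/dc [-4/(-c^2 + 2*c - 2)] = 8*(1 - c)/(c^2 - 2*c + 2)^2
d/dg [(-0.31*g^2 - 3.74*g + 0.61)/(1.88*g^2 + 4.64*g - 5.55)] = (5.5928*g^2 + 1.1474*g + 17.9266)/(3.5344*g^4 + 17.4464*g^3 + 0.6616*g^2 - 51.504*g + 30.8025)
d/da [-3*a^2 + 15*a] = 15 - 6*a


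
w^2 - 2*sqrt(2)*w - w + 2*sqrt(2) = (w - 1)*(w - 2*sqrt(2))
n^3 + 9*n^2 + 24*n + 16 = (n + 1)*(n + 4)^2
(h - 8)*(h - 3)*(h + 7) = h^3 - 4*h^2 - 53*h + 168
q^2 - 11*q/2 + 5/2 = (q - 5)*(q - 1/2)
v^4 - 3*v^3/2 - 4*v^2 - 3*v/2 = v*(v - 3)*(v + 1/2)*(v + 1)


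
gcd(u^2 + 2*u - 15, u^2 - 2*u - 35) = u + 5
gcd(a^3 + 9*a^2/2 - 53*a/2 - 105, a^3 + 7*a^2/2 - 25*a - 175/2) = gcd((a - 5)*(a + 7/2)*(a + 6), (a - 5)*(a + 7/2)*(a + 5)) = a^2 - 3*a/2 - 35/2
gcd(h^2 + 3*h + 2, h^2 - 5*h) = 1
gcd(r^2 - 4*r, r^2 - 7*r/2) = r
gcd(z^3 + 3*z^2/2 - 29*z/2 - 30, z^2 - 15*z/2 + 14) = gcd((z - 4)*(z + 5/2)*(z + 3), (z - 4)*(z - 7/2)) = z - 4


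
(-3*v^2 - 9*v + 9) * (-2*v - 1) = 6*v^3 + 21*v^2 - 9*v - 9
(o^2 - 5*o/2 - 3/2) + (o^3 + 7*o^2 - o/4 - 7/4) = o^3 + 8*o^2 - 11*o/4 - 13/4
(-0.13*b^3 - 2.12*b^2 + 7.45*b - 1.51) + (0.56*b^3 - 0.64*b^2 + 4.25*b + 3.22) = 0.43*b^3 - 2.76*b^2 + 11.7*b + 1.71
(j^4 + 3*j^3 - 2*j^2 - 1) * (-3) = -3*j^4 - 9*j^3 + 6*j^2 + 3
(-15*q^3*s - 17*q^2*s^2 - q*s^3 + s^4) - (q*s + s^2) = -15*q^3*s - 17*q^2*s^2 - q*s^3 - q*s + s^4 - s^2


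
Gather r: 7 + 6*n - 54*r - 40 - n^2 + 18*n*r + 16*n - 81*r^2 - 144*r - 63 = -n^2 + 22*n - 81*r^2 + r*(18*n - 198) - 96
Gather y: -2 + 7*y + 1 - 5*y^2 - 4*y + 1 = -5*y^2 + 3*y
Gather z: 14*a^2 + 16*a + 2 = 14*a^2 + 16*a + 2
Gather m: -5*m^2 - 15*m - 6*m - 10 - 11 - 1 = -5*m^2 - 21*m - 22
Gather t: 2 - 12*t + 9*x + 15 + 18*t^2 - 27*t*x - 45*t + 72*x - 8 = 18*t^2 + t*(-27*x - 57) + 81*x + 9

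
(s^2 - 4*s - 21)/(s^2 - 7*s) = (s + 3)/s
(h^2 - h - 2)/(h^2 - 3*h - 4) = (h - 2)/(h - 4)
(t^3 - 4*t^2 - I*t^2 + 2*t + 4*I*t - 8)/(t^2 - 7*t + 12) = (t^2 - I*t + 2)/(t - 3)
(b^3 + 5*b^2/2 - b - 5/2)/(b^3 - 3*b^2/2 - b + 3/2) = (2*b + 5)/(2*b - 3)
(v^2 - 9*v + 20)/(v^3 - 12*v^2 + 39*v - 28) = (v - 5)/(v^2 - 8*v + 7)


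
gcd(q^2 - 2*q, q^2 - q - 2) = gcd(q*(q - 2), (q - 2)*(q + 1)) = q - 2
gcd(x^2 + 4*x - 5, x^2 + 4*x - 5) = x^2 + 4*x - 5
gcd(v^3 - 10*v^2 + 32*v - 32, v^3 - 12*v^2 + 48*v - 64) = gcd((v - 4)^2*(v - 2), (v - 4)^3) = v^2 - 8*v + 16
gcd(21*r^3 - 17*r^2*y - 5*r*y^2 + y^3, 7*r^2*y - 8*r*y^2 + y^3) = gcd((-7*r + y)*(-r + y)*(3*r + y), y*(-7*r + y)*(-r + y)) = 7*r^2 - 8*r*y + y^2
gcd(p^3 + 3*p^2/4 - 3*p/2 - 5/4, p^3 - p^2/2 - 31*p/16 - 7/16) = p + 1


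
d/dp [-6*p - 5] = -6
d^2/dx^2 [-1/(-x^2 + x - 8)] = 2*(-x^2 + x + (2*x - 1)^2 - 8)/(x^2 - x + 8)^3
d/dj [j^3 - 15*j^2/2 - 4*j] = 3*j^2 - 15*j - 4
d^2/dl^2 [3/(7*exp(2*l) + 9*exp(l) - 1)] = 3*(2*(14*exp(l) + 9)^2*exp(l) - (28*exp(l) + 9)*(7*exp(2*l) + 9*exp(l) - 1))*exp(l)/(7*exp(2*l) + 9*exp(l) - 1)^3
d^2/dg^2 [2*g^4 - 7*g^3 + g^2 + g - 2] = 24*g^2 - 42*g + 2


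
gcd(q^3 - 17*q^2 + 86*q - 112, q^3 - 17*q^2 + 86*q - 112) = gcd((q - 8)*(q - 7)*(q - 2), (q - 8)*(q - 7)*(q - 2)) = q^3 - 17*q^2 + 86*q - 112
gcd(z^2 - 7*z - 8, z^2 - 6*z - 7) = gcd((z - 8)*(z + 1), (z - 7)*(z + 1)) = z + 1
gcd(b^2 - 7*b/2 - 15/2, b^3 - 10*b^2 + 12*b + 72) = 1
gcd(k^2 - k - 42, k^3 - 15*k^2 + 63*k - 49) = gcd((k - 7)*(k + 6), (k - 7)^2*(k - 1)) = k - 7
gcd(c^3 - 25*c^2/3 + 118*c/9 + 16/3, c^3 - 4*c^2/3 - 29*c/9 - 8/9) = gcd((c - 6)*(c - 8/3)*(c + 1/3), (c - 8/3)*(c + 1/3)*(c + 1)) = c^2 - 7*c/3 - 8/9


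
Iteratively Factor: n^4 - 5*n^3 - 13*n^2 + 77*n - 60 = (n - 3)*(n^3 - 2*n^2 - 19*n + 20) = (n - 3)*(n + 4)*(n^2 - 6*n + 5) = (n - 3)*(n - 1)*(n + 4)*(n - 5)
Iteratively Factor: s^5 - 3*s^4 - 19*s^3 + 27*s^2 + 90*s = (s + 3)*(s^4 - 6*s^3 - s^2 + 30*s) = (s + 2)*(s + 3)*(s^3 - 8*s^2 + 15*s) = (s - 5)*(s + 2)*(s + 3)*(s^2 - 3*s) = (s - 5)*(s - 3)*(s + 2)*(s + 3)*(s)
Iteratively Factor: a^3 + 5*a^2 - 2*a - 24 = (a + 3)*(a^2 + 2*a - 8) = (a + 3)*(a + 4)*(a - 2)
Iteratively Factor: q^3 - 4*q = (q)*(q^2 - 4) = q*(q + 2)*(q - 2)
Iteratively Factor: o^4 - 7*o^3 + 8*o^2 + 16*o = (o)*(o^3 - 7*o^2 + 8*o + 16) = o*(o + 1)*(o^2 - 8*o + 16) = o*(o - 4)*(o + 1)*(o - 4)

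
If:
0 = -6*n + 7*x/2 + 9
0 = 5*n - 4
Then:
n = 4/5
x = -6/5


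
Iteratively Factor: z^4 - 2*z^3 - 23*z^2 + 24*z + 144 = (z - 4)*(z^3 + 2*z^2 - 15*z - 36) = (z - 4)*(z + 3)*(z^2 - z - 12) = (z - 4)*(z + 3)^2*(z - 4)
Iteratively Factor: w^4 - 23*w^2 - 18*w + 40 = (w - 1)*(w^3 + w^2 - 22*w - 40) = (w - 5)*(w - 1)*(w^2 + 6*w + 8) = (w - 5)*(w - 1)*(w + 2)*(w + 4)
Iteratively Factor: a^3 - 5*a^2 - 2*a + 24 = (a - 4)*(a^2 - a - 6) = (a - 4)*(a + 2)*(a - 3)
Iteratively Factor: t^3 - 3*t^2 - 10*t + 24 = (t - 2)*(t^2 - t - 12) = (t - 2)*(t + 3)*(t - 4)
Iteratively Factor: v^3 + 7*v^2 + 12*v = (v)*(v^2 + 7*v + 12) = v*(v + 4)*(v + 3)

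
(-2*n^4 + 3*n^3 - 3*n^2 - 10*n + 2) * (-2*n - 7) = 4*n^5 + 8*n^4 - 15*n^3 + 41*n^2 + 66*n - 14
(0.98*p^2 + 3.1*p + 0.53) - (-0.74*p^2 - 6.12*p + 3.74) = 1.72*p^2 + 9.22*p - 3.21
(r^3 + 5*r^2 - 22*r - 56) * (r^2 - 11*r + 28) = r^5 - 6*r^4 - 49*r^3 + 326*r^2 - 1568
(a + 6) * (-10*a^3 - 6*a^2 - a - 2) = -10*a^4 - 66*a^3 - 37*a^2 - 8*a - 12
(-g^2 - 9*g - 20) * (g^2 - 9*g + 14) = -g^4 + 47*g^2 + 54*g - 280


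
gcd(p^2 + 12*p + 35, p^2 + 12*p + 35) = p^2 + 12*p + 35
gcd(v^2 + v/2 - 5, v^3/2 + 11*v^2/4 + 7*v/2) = 1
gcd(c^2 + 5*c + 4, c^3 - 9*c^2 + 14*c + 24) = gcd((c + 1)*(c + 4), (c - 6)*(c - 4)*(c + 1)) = c + 1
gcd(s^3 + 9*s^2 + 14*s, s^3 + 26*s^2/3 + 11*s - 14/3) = s^2 + 9*s + 14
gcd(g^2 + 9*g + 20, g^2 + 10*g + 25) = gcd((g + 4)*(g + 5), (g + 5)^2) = g + 5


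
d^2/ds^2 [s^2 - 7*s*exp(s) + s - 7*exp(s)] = -7*s*exp(s) - 21*exp(s) + 2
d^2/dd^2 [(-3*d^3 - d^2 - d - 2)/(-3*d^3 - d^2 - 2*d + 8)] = 2*(-27*d^5 + 531*d^4 + 245*d^3 + 66*d^2 + 756*d + 104)/(27*d^9 + 27*d^8 + 63*d^7 - 179*d^6 - 102*d^5 - 300*d^4 + 488*d^3 + 96*d^2 + 384*d - 512)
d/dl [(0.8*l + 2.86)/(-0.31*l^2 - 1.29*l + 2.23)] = (0.248*l^2 + 1.7732*l + 5.4734)/(0.0961*l^4 + 0.7998*l^3 + 0.2815*l^2 - 5.7534*l + 4.9729)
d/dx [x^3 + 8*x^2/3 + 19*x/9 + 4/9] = 3*x^2 + 16*x/3 + 19/9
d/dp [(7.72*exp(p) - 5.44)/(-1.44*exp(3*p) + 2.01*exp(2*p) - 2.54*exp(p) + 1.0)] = (22.2336*exp(3*p) - 39.018*exp(2*p) + 21.8688*exp(p) - 6.0976)*exp(p)/(2.0736*exp(6*p) - 5.7888*exp(5*p) + 11.3553*exp(4*p) - 13.0908*exp(3*p) + 10.4716*exp(2*p) - 5.08*exp(p) + 1.0)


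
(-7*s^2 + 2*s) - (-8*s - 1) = -7*s^2 + 10*s + 1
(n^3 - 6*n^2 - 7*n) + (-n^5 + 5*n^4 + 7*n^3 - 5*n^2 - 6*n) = -n^5 + 5*n^4 + 8*n^3 - 11*n^2 - 13*n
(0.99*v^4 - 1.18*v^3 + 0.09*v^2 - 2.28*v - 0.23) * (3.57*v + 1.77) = 3.5343*v^5 - 2.4603*v^4 - 1.7673*v^3 - 7.9803*v^2 - 4.8567*v - 0.4071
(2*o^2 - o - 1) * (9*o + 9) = 18*o^3 + 9*o^2 - 18*o - 9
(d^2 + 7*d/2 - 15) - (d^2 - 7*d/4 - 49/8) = 21*d/4 - 71/8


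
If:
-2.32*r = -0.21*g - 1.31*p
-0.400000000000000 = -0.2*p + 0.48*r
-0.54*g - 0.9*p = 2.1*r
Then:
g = -21.52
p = 7.53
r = 2.31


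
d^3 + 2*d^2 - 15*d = d*(d - 3)*(d + 5)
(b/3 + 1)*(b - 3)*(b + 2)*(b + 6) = b^4/3 + 8*b^3/3 + b^2 - 24*b - 36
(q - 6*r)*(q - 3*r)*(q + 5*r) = q^3 - 4*q^2*r - 27*q*r^2 + 90*r^3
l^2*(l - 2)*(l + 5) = l^4 + 3*l^3 - 10*l^2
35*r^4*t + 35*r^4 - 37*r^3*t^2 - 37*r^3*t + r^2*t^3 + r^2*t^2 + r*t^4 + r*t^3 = (-5*r + t)*(-r + t)*(7*r + t)*(r*t + r)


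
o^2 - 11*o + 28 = (o - 7)*(o - 4)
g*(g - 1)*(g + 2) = g^3 + g^2 - 2*g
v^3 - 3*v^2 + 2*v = v*(v - 2)*(v - 1)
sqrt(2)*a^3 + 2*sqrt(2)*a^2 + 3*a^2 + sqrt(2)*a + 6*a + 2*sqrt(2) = (a + 2)*(a + sqrt(2))*(sqrt(2)*a + 1)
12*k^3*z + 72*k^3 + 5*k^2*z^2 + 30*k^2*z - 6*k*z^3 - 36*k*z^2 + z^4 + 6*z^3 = (-4*k + z)*(-3*k + z)*(k + z)*(z + 6)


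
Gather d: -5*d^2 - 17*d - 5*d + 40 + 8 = -5*d^2 - 22*d + 48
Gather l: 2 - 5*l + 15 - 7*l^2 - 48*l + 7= -7*l^2 - 53*l + 24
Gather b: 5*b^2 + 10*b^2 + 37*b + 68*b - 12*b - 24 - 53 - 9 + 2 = 15*b^2 + 93*b - 84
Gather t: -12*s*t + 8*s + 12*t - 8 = 8*s + t*(12 - 12*s) - 8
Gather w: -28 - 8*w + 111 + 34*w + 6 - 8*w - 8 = 18*w + 81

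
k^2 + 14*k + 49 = (k + 7)^2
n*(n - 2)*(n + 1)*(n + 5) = n^4 + 4*n^3 - 7*n^2 - 10*n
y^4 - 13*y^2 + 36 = (y - 3)*(y - 2)*(y + 2)*(y + 3)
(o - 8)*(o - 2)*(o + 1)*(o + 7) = o^4 - 2*o^3 - 57*o^2 + 58*o + 112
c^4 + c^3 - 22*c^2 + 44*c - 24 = (c - 2)^2*(c - 1)*(c + 6)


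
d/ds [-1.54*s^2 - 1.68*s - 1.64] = -3.08*s - 1.68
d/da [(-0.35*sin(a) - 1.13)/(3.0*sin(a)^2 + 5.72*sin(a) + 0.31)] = (1.05*sin(a)^2 + 6.78*sin(a) + 6.3551)*cos(a)/(9.0*sin(a)^4 + 34.32*sin(a)^3 + 34.5784*sin(a)^2 + 3.5464*sin(a) + 0.0961)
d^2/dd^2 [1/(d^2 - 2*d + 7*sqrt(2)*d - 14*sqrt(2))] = 2*(-d^2 - 7*sqrt(2)*d + 2*d + (2*d - 2 + 7*sqrt(2))^2 + 14*sqrt(2))/(d^2 - 2*d + 7*sqrt(2)*d - 14*sqrt(2))^3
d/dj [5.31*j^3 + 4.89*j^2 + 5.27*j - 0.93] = 15.93*j^2 + 9.78*j + 5.27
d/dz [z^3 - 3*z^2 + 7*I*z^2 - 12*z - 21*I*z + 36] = 3*z^2 + z*(-6 + 14*I) - 12 - 21*I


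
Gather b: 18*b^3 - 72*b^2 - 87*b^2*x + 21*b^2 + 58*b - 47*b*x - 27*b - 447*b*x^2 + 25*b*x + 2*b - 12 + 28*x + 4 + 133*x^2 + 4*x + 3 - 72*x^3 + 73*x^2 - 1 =18*b^3 + b^2*(-87*x - 51) + b*(-447*x^2 - 22*x + 33) - 72*x^3 + 206*x^2 + 32*x - 6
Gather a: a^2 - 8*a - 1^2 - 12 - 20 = a^2 - 8*a - 33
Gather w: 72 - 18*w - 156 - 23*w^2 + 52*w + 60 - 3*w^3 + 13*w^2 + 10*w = -3*w^3 - 10*w^2 + 44*w - 24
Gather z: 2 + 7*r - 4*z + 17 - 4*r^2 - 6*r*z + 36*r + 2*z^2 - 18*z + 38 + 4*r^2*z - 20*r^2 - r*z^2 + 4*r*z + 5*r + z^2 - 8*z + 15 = -24*r^2 + 48*r + z^2*(3 - r) + z*(4*r^2 - 2*r - 30) + 72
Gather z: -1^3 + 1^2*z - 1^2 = z - 2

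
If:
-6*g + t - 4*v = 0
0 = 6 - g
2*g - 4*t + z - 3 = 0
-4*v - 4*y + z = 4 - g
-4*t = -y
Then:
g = 6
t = 29/13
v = -439/52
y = 116/13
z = -1/13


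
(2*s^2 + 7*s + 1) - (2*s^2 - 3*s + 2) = 10*s - 1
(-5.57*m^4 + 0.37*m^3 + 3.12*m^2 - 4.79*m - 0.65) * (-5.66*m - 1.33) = 31.5262*m^5 + 5.3139*m^4 - 18.1513*m^3 + 22.9618*m^2 + 10.0497*m + 0.8645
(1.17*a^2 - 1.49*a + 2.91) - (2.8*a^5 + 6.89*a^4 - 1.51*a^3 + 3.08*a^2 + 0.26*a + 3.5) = -2.8*a^5 - 6.89*a^4 + 1.51*a^3 - 1.91*a^2 - 1.75*a - 0.59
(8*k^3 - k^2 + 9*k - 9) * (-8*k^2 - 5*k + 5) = -64*k^5 - 32*k^4 - 27*k^3 + 22*k^2 + 90*k - 45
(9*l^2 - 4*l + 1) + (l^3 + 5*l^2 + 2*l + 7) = l^3 + 14*l^2 - 2*l + 8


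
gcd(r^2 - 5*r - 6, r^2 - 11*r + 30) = r - 6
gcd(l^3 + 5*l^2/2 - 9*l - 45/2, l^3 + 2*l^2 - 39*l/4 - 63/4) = l - 3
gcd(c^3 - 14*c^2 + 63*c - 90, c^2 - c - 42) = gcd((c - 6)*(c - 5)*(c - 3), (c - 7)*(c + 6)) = 1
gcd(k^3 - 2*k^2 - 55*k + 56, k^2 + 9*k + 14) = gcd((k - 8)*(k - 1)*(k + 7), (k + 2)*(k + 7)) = k + 7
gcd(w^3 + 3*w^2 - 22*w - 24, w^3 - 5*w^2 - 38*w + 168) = w^2 + 2*w - 24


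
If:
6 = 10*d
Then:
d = 3/5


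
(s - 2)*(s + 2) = s^2 - 4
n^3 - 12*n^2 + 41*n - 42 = (n - 7)*(n - 3)*(n - 2)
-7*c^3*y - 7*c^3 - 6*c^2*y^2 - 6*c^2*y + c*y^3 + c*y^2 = (-7*c + y)*(c + y)*(c*y + c)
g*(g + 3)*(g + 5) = g^3 + 8*g^2 + 15*g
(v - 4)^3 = v^3 - 12*v^2 + 48*v - 64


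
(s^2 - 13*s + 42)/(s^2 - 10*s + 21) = (s - 6)/(s - 3)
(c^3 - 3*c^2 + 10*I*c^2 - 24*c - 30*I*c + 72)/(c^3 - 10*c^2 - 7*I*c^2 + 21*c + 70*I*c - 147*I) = (c^2 + 10*I*c - 24)/(c^2 - 7*c*(1 + I) + 49*I)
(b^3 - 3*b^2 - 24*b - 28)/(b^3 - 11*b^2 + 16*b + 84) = (b + 2)/(b - 6)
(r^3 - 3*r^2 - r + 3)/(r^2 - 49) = (r^3 - 3*r^2 - r + 3)/(r^2 - 49)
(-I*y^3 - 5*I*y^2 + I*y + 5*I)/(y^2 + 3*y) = I*(-y^3 - 5*y^2 + y + 5)/(y*(y + 3))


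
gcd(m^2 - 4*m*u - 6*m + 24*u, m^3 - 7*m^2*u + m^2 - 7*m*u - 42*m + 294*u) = m - 6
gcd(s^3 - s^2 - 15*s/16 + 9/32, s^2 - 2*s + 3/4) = s - 3/2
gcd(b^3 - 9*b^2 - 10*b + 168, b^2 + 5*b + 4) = b + 4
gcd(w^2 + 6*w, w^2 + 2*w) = w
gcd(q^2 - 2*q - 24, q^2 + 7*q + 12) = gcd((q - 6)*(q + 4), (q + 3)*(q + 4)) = q + 4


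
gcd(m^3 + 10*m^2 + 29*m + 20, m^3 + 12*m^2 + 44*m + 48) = m + 4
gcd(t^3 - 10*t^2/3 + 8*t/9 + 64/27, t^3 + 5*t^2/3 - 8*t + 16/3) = t - 4/3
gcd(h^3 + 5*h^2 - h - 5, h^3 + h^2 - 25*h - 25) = h^2 + 6*h + 5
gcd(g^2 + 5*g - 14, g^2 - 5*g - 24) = 1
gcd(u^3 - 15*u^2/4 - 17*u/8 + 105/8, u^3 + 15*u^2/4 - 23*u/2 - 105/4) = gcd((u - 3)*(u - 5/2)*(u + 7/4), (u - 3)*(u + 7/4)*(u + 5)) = u^2 - 5*u/4 - 21/4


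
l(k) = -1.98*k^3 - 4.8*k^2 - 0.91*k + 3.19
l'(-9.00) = -395.65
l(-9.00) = 1066.00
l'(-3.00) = -25.57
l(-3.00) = 16.18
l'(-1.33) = 1.35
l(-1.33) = 0.57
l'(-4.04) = -59.08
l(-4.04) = 59.08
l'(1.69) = -34.10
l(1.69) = -21.61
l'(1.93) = -41.56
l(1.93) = -30.68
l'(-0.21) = 0.84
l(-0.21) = 3.19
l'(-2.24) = -9.21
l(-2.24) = 3.40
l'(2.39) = -57.78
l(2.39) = -53.43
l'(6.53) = -316.88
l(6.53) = -758.75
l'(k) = -5.94*k^2 - 9.6*k - 0.91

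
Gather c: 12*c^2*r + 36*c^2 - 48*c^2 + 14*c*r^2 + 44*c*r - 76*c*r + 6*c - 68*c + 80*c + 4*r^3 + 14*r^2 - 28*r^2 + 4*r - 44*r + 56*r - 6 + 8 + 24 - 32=c^2*(12*r - 12) + c*(14*r^2 - 32*r + 18) + 4*r^3 - 14*r^2 + 16*r - 6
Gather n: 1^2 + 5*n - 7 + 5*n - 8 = 10*n - 14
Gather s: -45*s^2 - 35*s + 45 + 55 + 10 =-45*s^2 - 35*s + 110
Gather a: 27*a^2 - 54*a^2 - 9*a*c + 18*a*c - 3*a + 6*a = -27*a^2 + a*(9*c + 3)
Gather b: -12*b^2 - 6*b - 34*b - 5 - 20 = -12*b^2 - 40*b - 25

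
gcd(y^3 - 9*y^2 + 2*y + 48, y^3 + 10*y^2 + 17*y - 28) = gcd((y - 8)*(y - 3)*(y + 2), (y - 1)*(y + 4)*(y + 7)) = 1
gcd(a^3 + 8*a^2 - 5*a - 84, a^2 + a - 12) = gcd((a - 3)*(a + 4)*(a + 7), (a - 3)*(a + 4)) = a^2 + a - 12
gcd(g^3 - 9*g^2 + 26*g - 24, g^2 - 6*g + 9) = g - 3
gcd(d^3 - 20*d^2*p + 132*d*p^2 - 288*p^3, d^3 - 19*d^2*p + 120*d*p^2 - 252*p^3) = d^2 - 12*d*p + 36*p^2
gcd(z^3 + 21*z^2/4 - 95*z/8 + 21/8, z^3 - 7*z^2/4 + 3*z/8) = z^2 - 7*z/4 + 3/8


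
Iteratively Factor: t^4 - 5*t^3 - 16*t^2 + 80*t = (t + 4)*(t^3 - 9*t^2 + 20*t) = (t - 4)*(t + 4)*(t^2 - 5*t) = (t - 5)*(t - 4)*(t + 4)*(t)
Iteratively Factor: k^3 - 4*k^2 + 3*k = (k - 3)*(k^2 - k) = k*(k - 3)*(k - 1)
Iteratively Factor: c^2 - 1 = (c - 1)*(c + 1)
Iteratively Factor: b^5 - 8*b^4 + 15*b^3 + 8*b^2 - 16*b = (b - 1)*(b^4 - 7*b^3 + 8*b^2 + 16*b) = (b - 4)*(b - 1)*(b^3 - 3*b^2 - 4*b) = (b - 4)^2*(b - 1)*(b^2 + b) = b*(b - 4)^2*(b - 1)*(b + 1)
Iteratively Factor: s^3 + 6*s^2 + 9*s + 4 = (s + 1)*(s^2 + 5*s + 4) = (s + 1)^2*(s + 4)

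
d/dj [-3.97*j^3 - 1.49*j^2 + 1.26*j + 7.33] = -11.91*j^2 - 2.98*j + 1.26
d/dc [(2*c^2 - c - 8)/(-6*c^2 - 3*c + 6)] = 2*(-2*c^2 - 12*c - 5)/(3*(4*c^4 + 4*c^3 - 7*c^2 - 4*c + 4))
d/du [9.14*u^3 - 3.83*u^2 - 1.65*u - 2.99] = 27.42*u^2 - 7.66*u - 1.65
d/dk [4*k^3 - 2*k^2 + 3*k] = 12*k^2 - 4*k + 3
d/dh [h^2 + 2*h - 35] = 2*h + 2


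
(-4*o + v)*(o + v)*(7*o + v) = -28*o^3 - 25*o^2*v + 4*o*v^2 + v^3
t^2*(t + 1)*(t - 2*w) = t^4 - 2*t^3*w + t^3 - 2*t^2*w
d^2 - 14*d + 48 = (d - 8)*(d - 6)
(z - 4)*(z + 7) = z^2 + 3*z - 28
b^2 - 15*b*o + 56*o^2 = (b - 8*o)*(b - 7*o)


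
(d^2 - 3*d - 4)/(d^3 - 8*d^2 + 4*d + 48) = (d + 1)/(d^2 - 4*d - 12)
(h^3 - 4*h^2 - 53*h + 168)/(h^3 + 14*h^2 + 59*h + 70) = (h^2 - 11*h + 24)/(h^2 + 7*h + 10)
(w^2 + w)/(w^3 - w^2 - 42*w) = (w + 1)/(w^2 - w - 42)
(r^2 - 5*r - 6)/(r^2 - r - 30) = (r + 1)/(r + 5)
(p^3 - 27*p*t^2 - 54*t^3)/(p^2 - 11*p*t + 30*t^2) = (p^2 + 6*p*t + 9*t^2)/(p - 5*t)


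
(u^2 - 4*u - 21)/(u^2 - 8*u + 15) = (u^2 - 4*u - 21)/(u^2 - 8*u + 15)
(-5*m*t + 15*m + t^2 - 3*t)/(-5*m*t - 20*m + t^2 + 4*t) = (t - 3)/(t + 4)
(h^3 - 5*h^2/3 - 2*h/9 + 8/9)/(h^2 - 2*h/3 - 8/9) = h - 1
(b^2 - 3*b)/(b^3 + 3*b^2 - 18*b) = 1/(b + 6)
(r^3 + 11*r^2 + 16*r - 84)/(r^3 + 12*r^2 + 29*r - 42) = (r - 2)/(r - 1)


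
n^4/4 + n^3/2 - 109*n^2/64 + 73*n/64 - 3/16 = (n/4 + 1)*(n - 1)*(n - 3/4)*(n - 1/4)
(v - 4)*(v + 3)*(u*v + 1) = u*v^3 - u*v^2 - 12*u*v + v^2 - v - 12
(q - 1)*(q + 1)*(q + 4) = q^3 + 4*q^2 - q - 4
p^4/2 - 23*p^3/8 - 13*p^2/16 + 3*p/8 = p*(p/2 + 1/4)*(p - 6)*(p - 1/4)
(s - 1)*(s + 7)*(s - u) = s^3 - s^2*u + 6*s^2 - 6*s*u - 7*s + 7*u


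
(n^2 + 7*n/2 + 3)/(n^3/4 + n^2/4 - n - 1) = 2*(2*n + 3)/(n^2 - n - 2)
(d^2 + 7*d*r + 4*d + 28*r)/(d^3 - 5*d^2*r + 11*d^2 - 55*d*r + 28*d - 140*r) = (-d - 7*r)/(-d^2 + 5*d*r - 7*d + 35*r)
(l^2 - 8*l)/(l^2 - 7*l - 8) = l/(l + 1)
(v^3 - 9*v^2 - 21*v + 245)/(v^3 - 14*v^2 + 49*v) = (v + 5)/v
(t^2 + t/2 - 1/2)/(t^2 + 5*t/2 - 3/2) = (t + 1)/(t + 3)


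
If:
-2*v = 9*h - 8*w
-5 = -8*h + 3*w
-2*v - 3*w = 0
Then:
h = 55/61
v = -135/122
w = 45/61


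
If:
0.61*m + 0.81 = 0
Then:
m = -1.33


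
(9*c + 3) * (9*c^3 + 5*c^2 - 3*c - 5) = 81*c^4 + 72*c^3 - 12*c^2 - 54*c - 15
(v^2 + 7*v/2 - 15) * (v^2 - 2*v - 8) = v^4 + 3*v^3/2 - 30*v^2 + 2*v + 120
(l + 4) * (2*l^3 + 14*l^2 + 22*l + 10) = 2*l^4 + 22*l^3 + 78*l^2 + 98*l + 40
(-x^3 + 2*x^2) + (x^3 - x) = 2*x^2 - x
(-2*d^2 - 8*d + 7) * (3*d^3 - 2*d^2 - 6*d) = -6*d^5 - 20*d^4 + 49*d^3 + 34*d^2 - 42*d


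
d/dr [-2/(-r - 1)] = -2/(r + 1)^2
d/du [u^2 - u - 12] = 2*u - 1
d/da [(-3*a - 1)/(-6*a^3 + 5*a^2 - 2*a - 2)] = (-36*a^3 - 3*a^2 + 10*a + 4)/(36*a^6 - 60*a^5 + 49*a^4 + 4*a^3 - 16*a^2 + 8*a + 4)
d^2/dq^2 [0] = 0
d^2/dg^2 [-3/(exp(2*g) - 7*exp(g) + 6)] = 3*(-2*(2*exp(g) - 7)^2*exp(g) + (4*exp(g) - 7)*(exp(2*g) - 7*exp(g) + 6))*exp(g)/(exp(2*g) - 7*exp(g) + 6)^3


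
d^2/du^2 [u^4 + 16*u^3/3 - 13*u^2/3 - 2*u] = 12*u^2 + 32*u - 26/3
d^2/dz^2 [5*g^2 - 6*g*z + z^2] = 2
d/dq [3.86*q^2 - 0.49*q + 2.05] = 7.72*q - 0.49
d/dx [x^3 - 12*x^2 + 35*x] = 3*x^2 - 24*x + 35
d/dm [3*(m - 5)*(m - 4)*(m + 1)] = 9*m^2 - 48*m + 33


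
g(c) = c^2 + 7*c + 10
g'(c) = 2*c + 7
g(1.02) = 18.18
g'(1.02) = 9.04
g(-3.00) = -2.00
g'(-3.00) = 1.00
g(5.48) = 78.39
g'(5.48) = 17.96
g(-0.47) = 6.93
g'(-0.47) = 6.06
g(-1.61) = 1.32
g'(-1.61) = 3.78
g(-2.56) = -1.37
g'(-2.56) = 1.88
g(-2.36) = -0.95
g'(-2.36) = 2.28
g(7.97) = 129.31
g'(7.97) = 22.94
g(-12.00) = 70.00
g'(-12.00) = -17.00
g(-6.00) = 4.00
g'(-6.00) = -5.00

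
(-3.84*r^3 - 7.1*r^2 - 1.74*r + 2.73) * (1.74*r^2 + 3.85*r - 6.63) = -6.6816*r^5 - 27.138*r^4 - 4.9034*r^3 + 45.1242*r^2 + 22.0467*r - 18.0999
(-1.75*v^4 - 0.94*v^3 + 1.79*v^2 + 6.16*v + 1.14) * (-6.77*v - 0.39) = 11.8475*v^5 + 7.0463*v^4 - 11.7517*v^3 - 42.4013*v^2 - 10.1202*v - 0.4446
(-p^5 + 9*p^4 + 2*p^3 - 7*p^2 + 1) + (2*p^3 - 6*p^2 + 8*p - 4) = -p^5 + 9*p^4 + 4*p^3 - 13*p^2 + 8*p - 3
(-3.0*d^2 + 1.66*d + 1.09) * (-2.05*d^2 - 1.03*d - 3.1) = 6.15*d^4 - 0.313*d^3 + 5.3557*d^2 - 6.2687*d - 3.379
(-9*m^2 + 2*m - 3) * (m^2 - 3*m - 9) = -9*m^4 + 29*m^3 + 72*m^2 - 9*m + 27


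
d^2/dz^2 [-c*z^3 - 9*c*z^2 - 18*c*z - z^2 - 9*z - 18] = -6*c*z - 18*c - 2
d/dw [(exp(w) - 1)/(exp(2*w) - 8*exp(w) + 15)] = (2*(1 - exp(w))*(exp(w) - 4) + exp(2*w) - 8*exp(w) + 15)*exp(w)/(exp(2*w) - 8*exp(w) + 15)^2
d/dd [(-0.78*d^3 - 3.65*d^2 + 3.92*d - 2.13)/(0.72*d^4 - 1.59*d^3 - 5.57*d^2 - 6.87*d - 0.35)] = (0.5616*d^6 + 5.256*d^5 - 9.92610000000001*d^4 + 29.3172*d^3 + 37.5688*d^2 - 21.1732*d - 16.0051)/(0.5184*d^8 - 2.2896*d^7 - 5.4927*d^6 + 7.8198*d^5 + 52.3675*d^4 + 77.6448*d^3 + 51.0959*d^2 + 4.809*d + 0.1225)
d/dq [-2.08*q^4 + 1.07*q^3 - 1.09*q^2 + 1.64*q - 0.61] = -8.32*q^3 + 3.21*q^2 - 2.18*q + 1.64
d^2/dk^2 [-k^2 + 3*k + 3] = -2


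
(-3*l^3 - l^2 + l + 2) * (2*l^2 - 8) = -6*l^5 - 2*l^4 + 26*l^3 + 12*l^2 - 8*l - 16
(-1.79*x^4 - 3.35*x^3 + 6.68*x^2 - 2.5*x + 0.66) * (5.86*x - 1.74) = -10.4894*x^5 - 16.5164*x^4 + 44.9738*x^3 - 26.2732*x^2 + 8.2176*x - 1.1484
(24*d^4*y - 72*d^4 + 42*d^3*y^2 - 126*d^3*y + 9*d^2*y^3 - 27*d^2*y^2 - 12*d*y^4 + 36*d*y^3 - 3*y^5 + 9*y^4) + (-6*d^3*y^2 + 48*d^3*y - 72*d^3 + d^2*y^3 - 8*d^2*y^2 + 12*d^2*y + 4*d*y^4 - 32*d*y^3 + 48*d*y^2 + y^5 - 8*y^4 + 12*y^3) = 24*d^4*y - 72*d^4 + 36*d^3*y^2 - 78*d^3*y - 72*d^3 + 10*d^2*y^3 - 35*d^2*y^2 + 12*d^2*y - 8*d*y^4 + 4*d*y^3 + 48*d*y^2 - 2*y^5 + y^4 + 12*y^3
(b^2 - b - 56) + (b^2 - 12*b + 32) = 2*b^2 - 13*b - 24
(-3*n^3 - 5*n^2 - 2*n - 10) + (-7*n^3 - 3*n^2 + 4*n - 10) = -10*n^3 - 8*n^2 + 2*n - 20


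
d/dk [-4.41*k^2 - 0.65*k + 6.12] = -8.82*k - 0.65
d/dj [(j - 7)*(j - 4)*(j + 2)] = 3*j^2 - 18*j + 6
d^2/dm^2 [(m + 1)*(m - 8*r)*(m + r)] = 6*m - 14*r + 2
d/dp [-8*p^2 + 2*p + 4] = 2 - 16*p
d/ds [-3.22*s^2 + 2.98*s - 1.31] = 2.98 - 6.44*s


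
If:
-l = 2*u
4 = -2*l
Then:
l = -2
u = 1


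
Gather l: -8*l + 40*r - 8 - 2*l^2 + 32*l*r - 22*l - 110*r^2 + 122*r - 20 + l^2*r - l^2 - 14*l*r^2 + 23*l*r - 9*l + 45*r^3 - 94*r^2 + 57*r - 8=l^2*(r - 3) + l*(-14*r^2 + 55*r - 39) + 45*r^3 - 204*r^2 + 219*r - 36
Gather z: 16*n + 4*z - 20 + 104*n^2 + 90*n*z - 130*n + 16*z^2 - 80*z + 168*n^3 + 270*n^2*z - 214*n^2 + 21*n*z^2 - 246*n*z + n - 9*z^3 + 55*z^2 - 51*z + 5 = 168*n^3 - 110*n^2 - 113*n - 9*z^3 + z^2*(21*n + 71) + z*(270*n^2 - 156*n - 127) - 15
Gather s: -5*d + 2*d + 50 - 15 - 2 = 33 - 3*d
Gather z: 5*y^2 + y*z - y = 5*y^2 + y*z - y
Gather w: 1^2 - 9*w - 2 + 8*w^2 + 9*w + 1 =8*w^2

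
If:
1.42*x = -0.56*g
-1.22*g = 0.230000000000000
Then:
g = -0.19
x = 0.07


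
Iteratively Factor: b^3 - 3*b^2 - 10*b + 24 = (b - 4)*(b^2 + b - 6) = (b - 4)*(b + 3)*(b - 2)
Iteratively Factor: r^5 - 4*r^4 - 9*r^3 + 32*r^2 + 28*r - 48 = (r + 2)*(r^4 - 6*r^3 + 3*r^2 + 26*r - 24) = (r + 2)^2*(r^3 - 8*r^2 + 19*r - 12) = (r - 4)*(r + 2)^2*(r^2 - 4*r + 3) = (r - 4)*(r - 1)*(r + 2)^2*(r - 3)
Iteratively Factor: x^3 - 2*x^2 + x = (x)*(x^2 - 2*x + 1) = x*(x - 1)*(x - 1)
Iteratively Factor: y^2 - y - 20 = (y - 5)*(y + 4)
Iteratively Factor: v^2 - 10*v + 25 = (v - 5)*(v - 5)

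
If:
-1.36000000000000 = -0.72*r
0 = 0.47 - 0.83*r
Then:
No Solution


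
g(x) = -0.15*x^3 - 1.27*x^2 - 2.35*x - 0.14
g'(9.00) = -61.66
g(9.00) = -233.51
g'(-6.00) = -3.31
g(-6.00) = 0.64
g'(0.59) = -4.01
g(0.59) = -2.00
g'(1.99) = -9.19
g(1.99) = -11.03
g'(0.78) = -4.60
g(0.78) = -2.82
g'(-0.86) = -0.50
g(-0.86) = 1.04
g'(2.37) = -10.90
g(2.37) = -14.84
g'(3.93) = -19.28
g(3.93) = -38.10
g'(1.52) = -7.25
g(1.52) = -7.17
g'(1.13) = -5.79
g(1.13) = -4.63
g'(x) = -0.45*x^2 - 2.54*x - 2.35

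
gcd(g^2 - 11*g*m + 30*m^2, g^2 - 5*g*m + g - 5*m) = g - 5*m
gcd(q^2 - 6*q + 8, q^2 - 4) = q - 2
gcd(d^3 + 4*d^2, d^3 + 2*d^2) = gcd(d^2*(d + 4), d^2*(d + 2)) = d^2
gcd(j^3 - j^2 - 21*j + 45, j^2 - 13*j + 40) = 1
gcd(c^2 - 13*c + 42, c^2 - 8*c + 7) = c - 7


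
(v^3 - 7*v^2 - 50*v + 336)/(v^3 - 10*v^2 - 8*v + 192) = (v + 7)/(v + 4)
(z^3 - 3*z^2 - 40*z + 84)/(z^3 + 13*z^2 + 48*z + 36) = (z^2 - 9*z + 14)/(z^2 + 7*z + 6)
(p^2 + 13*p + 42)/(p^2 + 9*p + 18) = (p + 7)/(p + 3)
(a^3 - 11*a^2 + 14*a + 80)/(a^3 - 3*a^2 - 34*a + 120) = (a^2 - 6*a - 16)/(a^2 + 2*a - 24)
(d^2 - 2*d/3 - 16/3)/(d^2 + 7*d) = (3*d^2 - 2*d - 16)/(3*d*(d + 7))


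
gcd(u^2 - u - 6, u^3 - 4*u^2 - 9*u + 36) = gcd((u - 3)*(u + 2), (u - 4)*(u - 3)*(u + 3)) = u - 3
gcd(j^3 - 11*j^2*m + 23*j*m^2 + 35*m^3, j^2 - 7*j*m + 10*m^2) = j - 5*m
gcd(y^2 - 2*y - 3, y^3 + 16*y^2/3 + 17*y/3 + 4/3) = y + 1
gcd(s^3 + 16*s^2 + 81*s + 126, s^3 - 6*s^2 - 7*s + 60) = s + 3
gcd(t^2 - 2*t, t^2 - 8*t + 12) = t - 2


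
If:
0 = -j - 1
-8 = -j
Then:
No Solution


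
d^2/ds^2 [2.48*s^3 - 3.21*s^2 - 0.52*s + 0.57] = 14.88*s - 6.42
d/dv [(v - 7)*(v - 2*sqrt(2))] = 2*v - 7 - 2*sqrt(2)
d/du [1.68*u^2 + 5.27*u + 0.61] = 3.36*u + 5.27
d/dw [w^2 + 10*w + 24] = 2*w + 10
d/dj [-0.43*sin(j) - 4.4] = -0.43*cos(j)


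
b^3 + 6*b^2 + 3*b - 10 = (b - 1)*(b + 2)*(b + 5)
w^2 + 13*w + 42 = (w + 6)*(w + 7)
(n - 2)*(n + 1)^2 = n^3 - 3*n - 2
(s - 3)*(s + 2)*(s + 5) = s^3 + 4*s^2 - 11*s - 30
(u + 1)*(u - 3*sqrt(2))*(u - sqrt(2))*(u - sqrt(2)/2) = u^4 - 9*sqrt(2)*u^3/2 + u^3 - 9*sqrt(2)*u^2/2 + 10*u^2 - 3*sqrt(2)*u + 10*u - 3*sqrt(2)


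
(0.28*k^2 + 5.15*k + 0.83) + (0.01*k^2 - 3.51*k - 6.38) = 0.29*k^2 + 1.64*k - 5.55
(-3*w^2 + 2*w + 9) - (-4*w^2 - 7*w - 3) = w^2 + 9*w + 12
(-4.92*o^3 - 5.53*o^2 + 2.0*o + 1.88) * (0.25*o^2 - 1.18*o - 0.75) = -1.23*o^5 + 4.4231*o^4 + 10.7154*o^3 + 2.2575*o^2 - 3.7184*o - 1.41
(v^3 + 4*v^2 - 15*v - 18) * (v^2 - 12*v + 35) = v^5 - 8*v^4 - 28*v^3 + 302*v^2 - 309*v - 630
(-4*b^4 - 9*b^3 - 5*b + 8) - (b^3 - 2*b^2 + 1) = -4*b^4 - 10*b^3 + 2*b^2 - 5*b + 7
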